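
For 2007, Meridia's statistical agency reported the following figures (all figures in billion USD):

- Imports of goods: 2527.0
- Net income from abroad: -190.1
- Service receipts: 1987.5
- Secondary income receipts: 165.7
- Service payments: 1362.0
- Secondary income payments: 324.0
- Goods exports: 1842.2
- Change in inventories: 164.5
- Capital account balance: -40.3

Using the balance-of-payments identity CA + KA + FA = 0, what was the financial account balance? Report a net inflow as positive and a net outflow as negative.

Goods balance = 1842.2 - 2527.0 = -684.8
Services balance = 1987.5 - 1362.0 = 625.5
Trade balance (goods + services) = -684.8 + 625.5 = -59.3
Net primary income = -190.1
Net secondary income = 165.7 - 324.0 = -158.3
Current account = -59.3 + (-190.1) + (-158.3) = -407.7
Financial account = -(-407.7 + (-40.3)) = 448.0

448.0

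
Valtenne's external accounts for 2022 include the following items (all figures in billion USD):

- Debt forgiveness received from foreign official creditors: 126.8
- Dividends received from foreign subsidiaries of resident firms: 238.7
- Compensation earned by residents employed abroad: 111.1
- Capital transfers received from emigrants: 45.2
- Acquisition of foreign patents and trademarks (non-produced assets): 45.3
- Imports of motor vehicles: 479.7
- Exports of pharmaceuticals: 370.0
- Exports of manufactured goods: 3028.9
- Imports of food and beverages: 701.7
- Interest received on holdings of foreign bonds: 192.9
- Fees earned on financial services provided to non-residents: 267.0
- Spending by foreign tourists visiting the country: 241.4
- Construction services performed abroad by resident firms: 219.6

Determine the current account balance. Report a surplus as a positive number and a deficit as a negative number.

Goods: 3028.9 - 701.7 - 479.7 + 370.0 = 2217.5
Services: 241.4 + 267.0 + 219.6 = 728.0
Primary income: 238.7 + 192.9 + 111.1 = 542.7
Current account = 2217.5 + 728.0 + 542.7 = 3488.2
(Excluded from the current account — capital account: debt forgiveness received from foreign official creditors 126.8, capital transfers received from emigrants 45.2, acquisition of foreign patents and trademarks (non-produced assets) 45.3.)

3488.2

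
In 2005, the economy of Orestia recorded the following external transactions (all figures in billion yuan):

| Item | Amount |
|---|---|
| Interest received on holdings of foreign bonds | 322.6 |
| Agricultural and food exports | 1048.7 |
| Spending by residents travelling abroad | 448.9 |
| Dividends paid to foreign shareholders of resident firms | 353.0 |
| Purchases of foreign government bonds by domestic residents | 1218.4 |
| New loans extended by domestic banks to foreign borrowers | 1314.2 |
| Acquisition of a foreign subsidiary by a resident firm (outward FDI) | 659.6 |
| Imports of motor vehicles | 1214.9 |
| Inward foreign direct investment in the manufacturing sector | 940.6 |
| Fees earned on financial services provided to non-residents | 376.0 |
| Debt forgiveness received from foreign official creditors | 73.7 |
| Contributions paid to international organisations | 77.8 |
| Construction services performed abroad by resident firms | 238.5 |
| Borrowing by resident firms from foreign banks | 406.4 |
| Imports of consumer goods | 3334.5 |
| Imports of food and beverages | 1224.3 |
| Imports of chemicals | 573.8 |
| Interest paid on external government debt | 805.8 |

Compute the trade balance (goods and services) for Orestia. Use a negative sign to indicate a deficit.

-5133.2

Goods: -1224.3 - 573.8 + 1048.7 - 3334.5 - 1214.9 = -5298.8
Services: -448.9 + 376.0 + 238.5 = 165.6
Trade balance = -5298.8 + 165.6 = -5133.2
(Excluded from the trade balance — primary income: interest received on holdings of foreign bonds 322.6, dividends paid to foreign shareholders of resident firms 353.0, interest paid on external government debt 805.8; financial account: purchases of foreign government bonds by domestic residents 1218.4, new loans extended by domestic banks to foreign borrowers 1314.2, acquisition of a foreign subsidiary by a resident firm (outward FDI) 659.6, inward foreign direct investment in the manufacturing sector 940.6, borrowing by resident firms from foreign banks 406.4; capital account: debt forgiveness received from foreign official creditors 73.7; secondary income: contributions paid to international organisations 77.8.)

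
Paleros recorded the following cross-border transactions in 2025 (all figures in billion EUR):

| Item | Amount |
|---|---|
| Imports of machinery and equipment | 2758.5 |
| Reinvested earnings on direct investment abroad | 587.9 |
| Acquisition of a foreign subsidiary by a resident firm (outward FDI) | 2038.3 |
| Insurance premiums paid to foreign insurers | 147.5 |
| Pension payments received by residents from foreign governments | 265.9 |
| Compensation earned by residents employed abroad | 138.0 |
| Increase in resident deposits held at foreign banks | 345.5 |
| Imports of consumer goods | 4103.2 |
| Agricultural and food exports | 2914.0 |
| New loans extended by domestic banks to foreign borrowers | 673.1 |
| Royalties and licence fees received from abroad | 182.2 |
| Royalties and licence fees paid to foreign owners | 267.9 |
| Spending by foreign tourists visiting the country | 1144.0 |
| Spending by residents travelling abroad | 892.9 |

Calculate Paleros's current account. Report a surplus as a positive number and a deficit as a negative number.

-2938.0

Goods: -2758.5 + 2914.0 - 4103.2 = -3947.7
Services: -892.9 + 182.2 - 147.5 + 1144.0 - 267.9 = 17.9
Primary income: 587.9 + 138.0 = 725.9
Secondary income: 265.9
Current account = (-3947.7) + 17.9 + 725.9 + 265.9 = -2938.0
(Excluded from the current account — financial account: acquisition of a foreign subsidiary by a resident firm (outward FDI) 2038.3, increase in resident deposits held at foreign banks 345.5, new loans extended by domestic banks to foreign borrowers 673.1.)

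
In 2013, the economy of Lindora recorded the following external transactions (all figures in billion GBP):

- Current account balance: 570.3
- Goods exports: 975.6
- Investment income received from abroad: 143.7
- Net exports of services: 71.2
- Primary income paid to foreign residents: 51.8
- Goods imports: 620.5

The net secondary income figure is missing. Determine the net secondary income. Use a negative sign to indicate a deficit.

Current account = goods balance + services balance + net primary income + net secondary income
Sum of the known components = 518.2
Net secondary income = CA - (known components) = 570.3 - 518.2 = 52.1

52.1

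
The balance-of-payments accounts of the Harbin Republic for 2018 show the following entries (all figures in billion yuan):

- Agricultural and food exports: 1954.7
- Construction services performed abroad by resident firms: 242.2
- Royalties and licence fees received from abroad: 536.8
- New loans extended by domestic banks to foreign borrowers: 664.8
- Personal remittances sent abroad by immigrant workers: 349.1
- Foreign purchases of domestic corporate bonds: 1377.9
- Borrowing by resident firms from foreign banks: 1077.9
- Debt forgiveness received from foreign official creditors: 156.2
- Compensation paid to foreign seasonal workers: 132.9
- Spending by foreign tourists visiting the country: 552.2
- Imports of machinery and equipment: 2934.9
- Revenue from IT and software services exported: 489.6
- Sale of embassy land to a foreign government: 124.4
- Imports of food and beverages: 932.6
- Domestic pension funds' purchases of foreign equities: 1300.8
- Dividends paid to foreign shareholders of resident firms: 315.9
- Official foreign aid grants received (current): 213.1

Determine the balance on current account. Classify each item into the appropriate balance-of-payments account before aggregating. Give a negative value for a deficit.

-676.8

Goods: -932.6 + 1954.7 - 2934.9 = -1912.8
Services: 489.6 + 242.2 + 552.2 + 536.8 = 1820.8
Primary income: -132.9 - 315.9 = -448.8
Secondary income: 213.1 - 349.1 = -136.0
Current account = (-1912.8) + 1820.8 + (-448.8) + (-136.0) = -676.8
(Excluded from the current account — financial account: new loans extended by domestic banks to foreign borrowers 664.8, foreign purchases of domestic corporate bonds 1377.9, borrowing by resident firms from foreign banks 1077.9, domestic pension funds' purchases of foreign equities 1300.8; capital account: debt forgiveness received from foreign official creditors 156.2, sale of embassy land to a foreign government 124.4.)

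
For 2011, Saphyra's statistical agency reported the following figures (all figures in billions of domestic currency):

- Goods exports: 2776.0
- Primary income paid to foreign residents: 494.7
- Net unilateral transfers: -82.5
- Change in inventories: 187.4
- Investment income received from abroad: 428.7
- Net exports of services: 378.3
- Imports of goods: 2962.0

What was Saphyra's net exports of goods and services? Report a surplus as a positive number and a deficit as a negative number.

Goods balance = 2776.0 - 2962.0 = -186.0
Services balance = 378.3
Trade balance (goods + services) = -186.0 + 378.3 = 192.3

192.3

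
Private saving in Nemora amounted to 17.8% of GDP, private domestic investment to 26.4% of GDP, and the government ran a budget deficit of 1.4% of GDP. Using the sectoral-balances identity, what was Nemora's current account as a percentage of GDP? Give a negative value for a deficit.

-10.0

By the sectoral-balances identity, CA = (S_private - I) + (T - G).
Private balance = 17.8 - 26.4 = -8.6
Government balance (T - G) = -1.4
CA = -8.6 + (-1.4) = -10.0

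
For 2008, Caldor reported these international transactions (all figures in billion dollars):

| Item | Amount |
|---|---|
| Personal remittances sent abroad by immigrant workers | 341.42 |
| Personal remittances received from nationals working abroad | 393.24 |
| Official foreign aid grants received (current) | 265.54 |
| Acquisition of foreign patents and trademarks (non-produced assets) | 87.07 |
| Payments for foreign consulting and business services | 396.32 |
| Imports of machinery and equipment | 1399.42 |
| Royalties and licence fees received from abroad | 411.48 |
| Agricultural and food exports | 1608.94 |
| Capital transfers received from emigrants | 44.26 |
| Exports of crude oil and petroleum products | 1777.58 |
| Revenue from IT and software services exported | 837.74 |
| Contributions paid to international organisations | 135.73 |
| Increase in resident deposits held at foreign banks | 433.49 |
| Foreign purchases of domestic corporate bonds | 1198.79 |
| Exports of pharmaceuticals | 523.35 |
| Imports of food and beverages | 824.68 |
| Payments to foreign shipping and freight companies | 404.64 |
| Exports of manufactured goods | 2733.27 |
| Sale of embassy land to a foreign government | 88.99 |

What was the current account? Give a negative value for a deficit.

Goods: 1777.58 + 1608.94 + 523.35 - 1399.42 + 2733.27 - 824.68 = 4419.04
Services: -396.32 - 404.64 + 837.74 + 411.48 = 448.26
Secondary income: -341.42 + 393.24 - 135.73 + 265.54 = 181.63
Current account = 4419.04 + 448.26 + 181.63 = 5048.93
(Excluded from the current account — capital account: acquisition of foreign patents and trademarks (non-produced assets) 87.07, capital transfers received from emigrants 44.26, sale of embassy land to a foreign government 88.99; financial account: increase in resident deposits held at foreign banks 433.49, foreign purchases of domestic corporate bonds 1198.79.)

5048.93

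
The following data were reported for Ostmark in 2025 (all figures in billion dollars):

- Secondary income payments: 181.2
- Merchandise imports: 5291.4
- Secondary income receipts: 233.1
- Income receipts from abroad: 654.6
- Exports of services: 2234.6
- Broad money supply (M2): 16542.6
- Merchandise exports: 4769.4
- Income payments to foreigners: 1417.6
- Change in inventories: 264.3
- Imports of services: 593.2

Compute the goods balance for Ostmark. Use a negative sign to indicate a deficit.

-522.0

Goods balance = 4769.4 - 5291.4 = -522.0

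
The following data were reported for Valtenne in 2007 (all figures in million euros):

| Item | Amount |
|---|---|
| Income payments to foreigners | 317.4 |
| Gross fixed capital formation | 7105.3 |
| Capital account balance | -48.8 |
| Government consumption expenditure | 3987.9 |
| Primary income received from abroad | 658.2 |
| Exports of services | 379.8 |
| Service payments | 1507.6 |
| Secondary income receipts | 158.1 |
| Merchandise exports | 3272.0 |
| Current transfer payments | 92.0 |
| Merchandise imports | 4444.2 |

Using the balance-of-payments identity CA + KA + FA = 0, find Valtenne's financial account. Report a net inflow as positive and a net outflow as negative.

Goods balance = 3272.0 - 4444.2 = -1172.2
Services balance = 379.8 - 1507.6 = -1127.8
Trade balance (goods + services) = -1172.2 + (-1127.8) = -2300.0
Net primary income = 658.2 - 317.4 = 340.8
Net secondary income = 158.1 - 92.0 = 66.1
Current account = -2300.0 + 340.8 + 66.1 = -1893.1
Financial account = -(-1893.1 + (-48.8)) = 1941.9

1941.9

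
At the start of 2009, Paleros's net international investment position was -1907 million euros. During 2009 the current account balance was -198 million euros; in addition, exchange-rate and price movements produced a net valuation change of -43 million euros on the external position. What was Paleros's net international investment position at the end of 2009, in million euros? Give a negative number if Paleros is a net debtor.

-2148

Change in NIIP = current account + net valuation change = -198 + (-43) = -241
End-of-year NIIP = -1907 + (-241) = -2148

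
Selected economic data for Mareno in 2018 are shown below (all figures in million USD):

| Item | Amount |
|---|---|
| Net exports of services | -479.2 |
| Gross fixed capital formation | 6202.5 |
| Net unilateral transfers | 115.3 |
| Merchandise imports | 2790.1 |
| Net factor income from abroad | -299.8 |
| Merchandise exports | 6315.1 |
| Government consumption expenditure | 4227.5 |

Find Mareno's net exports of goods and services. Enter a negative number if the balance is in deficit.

Goods balance = 6315.1 - 2790.1 = 3525.0
Services balance = -479.2
Trade balance (goods + services) = 3525.0 + (-479.2) = 3045.8

3045.8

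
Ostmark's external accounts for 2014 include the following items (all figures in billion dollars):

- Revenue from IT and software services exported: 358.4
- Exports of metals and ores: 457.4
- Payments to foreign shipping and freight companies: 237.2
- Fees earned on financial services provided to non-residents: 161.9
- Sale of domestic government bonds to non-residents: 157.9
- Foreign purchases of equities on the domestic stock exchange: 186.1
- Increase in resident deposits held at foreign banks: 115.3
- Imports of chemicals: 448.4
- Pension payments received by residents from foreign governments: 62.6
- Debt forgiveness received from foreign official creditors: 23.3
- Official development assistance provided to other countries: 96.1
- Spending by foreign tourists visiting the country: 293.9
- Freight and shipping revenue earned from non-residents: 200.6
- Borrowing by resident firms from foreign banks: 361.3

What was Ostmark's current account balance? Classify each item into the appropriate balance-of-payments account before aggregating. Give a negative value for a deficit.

753.1

Goods: 457.4 - 448.4 = 9.0
Services: -237.2 + 200.6 + 161.9 + 293.9 + 358.4 = 777.6
Secondary income: -96.1 + 62.6 = -33.5
Current account = 9.0 + 777.6 + (-33.5) = 753.1
(Excluded from the current account — financial account: sale of domestic government bonds to non-residents 157.9, foreign purchases of equities on the domestic stock exchange 186.1, increase in resident deposits held at foreign banks 115.3, borrowing by resident firms from foreign banks 361.3; capital account: debt forgiveness received from foreign official creditors 23.3.)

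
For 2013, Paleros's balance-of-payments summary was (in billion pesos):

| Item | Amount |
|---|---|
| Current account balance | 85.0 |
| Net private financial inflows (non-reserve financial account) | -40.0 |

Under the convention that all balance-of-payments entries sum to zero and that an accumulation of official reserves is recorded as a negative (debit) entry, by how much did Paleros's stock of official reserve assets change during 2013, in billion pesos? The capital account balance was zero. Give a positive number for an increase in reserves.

Official reserve transactions balance = -(85.0 + (-40.0)) = -45.0
An accumulation of reserves is recorded as a debit (negative entry), so the change in the stock of reserves is the negative of that balance.
Change in official reserves = -(-45.0) = 45.0

45.0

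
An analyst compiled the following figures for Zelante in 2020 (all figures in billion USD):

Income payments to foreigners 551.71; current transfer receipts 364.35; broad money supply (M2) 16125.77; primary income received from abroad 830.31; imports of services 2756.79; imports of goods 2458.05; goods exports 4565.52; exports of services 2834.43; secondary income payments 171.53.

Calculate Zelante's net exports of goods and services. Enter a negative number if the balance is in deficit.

Goods balance = 4565.52 - 2458.05 = 2107.47
Services balance = 2834.43 - 2756.79 = 77.64
Trade balance (goods + services) = 2107.47 + 77.64 = 2185.11

2185.11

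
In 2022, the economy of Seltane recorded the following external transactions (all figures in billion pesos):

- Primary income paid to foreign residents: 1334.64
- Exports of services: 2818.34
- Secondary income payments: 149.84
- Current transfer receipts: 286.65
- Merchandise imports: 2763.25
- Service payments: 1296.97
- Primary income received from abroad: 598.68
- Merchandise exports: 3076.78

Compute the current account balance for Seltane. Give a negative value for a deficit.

1235.75

Goods balance = 3076.78 - 2763.25 = 313.53
Services balance = 2818.34 - 1296.97 = 1521.37
Trade balance (goods + services) = 313.53 + 1521.37 = 1834.90
Net primary income = 598.68 - 1334.64 = -735.96
Net secondary income = 286.65 - 149.84 = 136.81
Current account = 1834.90 + (-735.96) + 136.81 = 1235.75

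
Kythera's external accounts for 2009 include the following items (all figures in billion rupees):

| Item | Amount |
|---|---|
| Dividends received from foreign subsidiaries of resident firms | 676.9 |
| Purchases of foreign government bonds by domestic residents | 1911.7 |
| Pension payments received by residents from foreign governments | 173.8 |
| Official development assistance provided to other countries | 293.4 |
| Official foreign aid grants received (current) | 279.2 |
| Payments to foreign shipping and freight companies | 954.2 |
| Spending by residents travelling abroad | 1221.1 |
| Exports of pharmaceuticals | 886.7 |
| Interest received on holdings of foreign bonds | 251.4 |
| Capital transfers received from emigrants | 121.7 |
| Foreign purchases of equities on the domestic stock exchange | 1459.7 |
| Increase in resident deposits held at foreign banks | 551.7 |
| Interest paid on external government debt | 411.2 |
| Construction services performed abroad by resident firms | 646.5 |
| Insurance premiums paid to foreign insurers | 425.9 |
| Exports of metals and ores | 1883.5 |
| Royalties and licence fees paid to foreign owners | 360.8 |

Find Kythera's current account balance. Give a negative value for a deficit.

Goods: 886.7 + 1883.5 = 2770.2
Services: -954.2 - 1221.1 - 360.8 + 646.5 - 425.9 = -2315.5
Primary income: -411.2 + 676.9 + 251.4 = 517.1
Secondary income: -293.4 + 173.8 + 279.2 = 159.6
Current account = 2770.2 + (-2315.5) + 517.1 + 159.6 = 1131.4
(Excluded from the current account — financial account: purchases of foreign government bonds by domestic residents 1911.7, foreign purchases of equities on the domestic stock exchange 1459.7, increase in resident deposits held at foreign banks 551.7; capital account: capital transfers received from emigrants 121.7.)

1131.4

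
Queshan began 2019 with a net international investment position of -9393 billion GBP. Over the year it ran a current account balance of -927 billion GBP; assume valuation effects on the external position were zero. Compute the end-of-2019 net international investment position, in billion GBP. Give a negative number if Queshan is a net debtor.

With no valuation effects, change in NIIP = current account = -927
End-of-year NIIP = -9393 + (-927) = -10320

-10320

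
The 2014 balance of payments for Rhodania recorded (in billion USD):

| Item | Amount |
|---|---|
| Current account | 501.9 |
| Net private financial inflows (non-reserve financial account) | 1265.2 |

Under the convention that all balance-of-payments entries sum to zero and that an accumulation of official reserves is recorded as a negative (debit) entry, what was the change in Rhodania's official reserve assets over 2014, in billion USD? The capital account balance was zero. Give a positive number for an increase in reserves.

Official reserve transactions balance = -(501.9 + 1265.2) = -1767.1
An accumulation of reserves is recorded as a debit (negative entry), so the change in the stock of reserves is the negative of that balance.
Change in official reserves = -(-1767.1) = 1767.1

1767.1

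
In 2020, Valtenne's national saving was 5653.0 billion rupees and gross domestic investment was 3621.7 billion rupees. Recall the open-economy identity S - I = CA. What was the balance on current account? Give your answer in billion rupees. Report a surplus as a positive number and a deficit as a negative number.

2031.3

CA = S - I = 5653.0 - 3621.7 = 2031.3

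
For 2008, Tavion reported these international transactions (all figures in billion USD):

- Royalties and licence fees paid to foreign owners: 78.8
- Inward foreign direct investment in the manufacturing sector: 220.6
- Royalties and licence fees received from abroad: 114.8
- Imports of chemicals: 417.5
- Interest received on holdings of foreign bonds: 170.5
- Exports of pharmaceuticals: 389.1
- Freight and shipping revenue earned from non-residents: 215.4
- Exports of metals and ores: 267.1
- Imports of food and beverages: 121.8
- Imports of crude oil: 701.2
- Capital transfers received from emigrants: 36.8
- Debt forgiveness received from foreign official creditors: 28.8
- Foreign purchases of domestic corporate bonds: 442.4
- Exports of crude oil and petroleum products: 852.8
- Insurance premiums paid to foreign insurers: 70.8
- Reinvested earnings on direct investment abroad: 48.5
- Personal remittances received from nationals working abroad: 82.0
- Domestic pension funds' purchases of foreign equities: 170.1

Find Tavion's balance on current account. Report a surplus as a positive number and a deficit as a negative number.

750.1

Goods: -121.8 - 417.5 - 701.2 + 389.1 + 267.1 + 852.8 = 268.5
Services: 114.8 + 215.4 - 70.8 - 78.8 = 180.6
Primary income: 170.5 + 48.5 = 219.0
Secondary income: 82.0
Current account = 268.5 + 180.6 + 219.0 + 82.0 = 750.1
(Excluded from the current account — financial account: inward foreign direct investment in the manufacturing sector 220.6, foreign purchases of domestic corporate bonds 442.4, domestic pension funds' purchases of foreign equities 170.1; capital account: capital transfers received from emigrants 36.8, debt forgiveness received from foreign official creditors 28.8.)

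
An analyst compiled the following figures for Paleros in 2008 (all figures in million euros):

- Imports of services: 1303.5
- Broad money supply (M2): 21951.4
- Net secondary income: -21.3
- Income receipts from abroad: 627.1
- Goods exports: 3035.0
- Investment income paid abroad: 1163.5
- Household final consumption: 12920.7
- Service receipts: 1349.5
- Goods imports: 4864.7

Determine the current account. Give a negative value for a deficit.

Goods balance = 3035.0 - 4864.7 = -1829.7
Services balance = 1349.5 - 1303.5 = 46.0
Trade balance (goods + services) = -1829.7 + 46.0 = -1783.7
Net primary income = 627.1 - 1163.5 = -536.4
Net secondary income = -21.3
Current account = -1783.7 + (-536.4) + (-21.3) = -2341.4

-2341.4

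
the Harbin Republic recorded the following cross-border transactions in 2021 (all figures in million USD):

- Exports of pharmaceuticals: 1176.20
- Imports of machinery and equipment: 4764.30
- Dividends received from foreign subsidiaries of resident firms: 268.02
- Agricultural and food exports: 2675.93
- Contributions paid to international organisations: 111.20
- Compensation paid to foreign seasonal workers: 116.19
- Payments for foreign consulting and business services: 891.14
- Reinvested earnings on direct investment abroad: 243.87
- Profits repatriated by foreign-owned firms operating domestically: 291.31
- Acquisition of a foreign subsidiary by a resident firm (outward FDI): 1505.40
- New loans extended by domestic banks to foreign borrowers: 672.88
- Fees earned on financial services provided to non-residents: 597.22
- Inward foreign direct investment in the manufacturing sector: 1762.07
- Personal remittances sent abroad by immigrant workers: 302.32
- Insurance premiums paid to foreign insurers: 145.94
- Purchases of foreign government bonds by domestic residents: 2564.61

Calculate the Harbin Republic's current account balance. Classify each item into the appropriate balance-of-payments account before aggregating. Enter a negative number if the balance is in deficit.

Goods: 1176.20 + 2675.93 - 4764.30 = -912.17
Services: -891.14 + 597.22 - 145.94 = -439.86
Primary income: 243.87 - 116.19 + 268.02 - 291.31 = 104.39
Secondary income: -111.20 - 302.32 = -413.52
Current account = (-912.17) + (-439.86) + 104.39 + (-413.52) = -1661.16
(Excluded from the current account — financial account: acquisition of a foreign subsidiary by a resident firm (outward FDI) 1505.40, new loans extended by domestic banks to foreign borrowers 672.88, inward foreign direct investment in the manufacturing sector 1762.07, purchases of foreign government bonds by domestic residents 2564.61.)

-1661.16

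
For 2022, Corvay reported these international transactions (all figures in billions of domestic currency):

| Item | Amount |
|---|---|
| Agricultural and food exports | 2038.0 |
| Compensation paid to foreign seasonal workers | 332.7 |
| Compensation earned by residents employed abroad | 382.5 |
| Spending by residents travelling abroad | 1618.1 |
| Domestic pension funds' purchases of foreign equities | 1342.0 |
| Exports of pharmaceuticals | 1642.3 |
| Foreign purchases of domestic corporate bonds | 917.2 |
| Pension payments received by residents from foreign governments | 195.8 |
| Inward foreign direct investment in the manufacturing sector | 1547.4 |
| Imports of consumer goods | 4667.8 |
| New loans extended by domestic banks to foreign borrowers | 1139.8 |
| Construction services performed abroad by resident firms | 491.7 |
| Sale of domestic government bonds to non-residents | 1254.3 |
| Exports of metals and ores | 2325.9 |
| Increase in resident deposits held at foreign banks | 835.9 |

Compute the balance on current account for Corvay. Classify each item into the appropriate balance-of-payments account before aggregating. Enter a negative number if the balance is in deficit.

457.6

Goods: 1642.3 - 4667.8 + 2038.0 + 2325.9 = 1338.4
Services: -1618.1 + 491.7 = -1126.4
Primary income: 382.5 - 332.7 = 49.8
Secondary income: 195.8
Current account = 1338.4 + (-1126.4) + 49.8 + 195.8 = 457.6
(Excluded from the current account — financial account: domestic pension funds' purchases of foreign equities 1342.0, foreign purchases of domestic corporate bonds 917.2, inward foreign direct investment in the manufacturing sector 1547.4, new loans extended by domestic banks to foreign borrowers 1139.8, sale of domestic government bonds to non-residents 1254.3, increase in resident deposits held at foreign banks 835.9.)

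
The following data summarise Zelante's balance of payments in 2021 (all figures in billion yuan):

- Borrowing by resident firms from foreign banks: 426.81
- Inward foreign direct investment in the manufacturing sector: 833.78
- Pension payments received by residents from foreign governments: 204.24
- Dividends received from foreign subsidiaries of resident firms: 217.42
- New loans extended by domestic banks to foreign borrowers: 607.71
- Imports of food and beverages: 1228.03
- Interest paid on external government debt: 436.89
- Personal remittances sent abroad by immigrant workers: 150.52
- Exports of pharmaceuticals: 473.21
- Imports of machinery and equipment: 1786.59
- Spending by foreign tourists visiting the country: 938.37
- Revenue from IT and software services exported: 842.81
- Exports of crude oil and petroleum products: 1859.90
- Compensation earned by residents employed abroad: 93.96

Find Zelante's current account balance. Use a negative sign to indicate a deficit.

Goods: 473.21 + 1859.90 - 1228.03 - 1786.59 = -681.51
Services: 842.81 + 938.37 = 1781.18
Primary income: 217.42 - 436.89 + 93.96 = -125.51
Secondary income: -150.52 + 204.24 = 53.72
Current account = (-681.51) + 1781.18 + (-125.51) + 53.72 = 1027.88
(Excluded from the current account — financial account: borrowing by resident firms from foreign banks 426.81, inward foreign direct investment in the manufacturing sector 833.78, new loans extended by domestic banks to foreign borrowers 607.71.)

1027.88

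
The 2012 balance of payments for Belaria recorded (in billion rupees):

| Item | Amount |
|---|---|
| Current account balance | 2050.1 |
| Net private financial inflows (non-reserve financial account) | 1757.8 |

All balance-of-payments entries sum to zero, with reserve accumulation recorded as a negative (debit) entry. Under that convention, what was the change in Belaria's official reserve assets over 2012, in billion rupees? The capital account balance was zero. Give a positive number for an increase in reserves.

3807.9

Official reserve transactions balance = -(2050.1 + 1757.8) = -3807.9
An accumulation of reserves is recorded as a debit (negative entry), so the change in the stock of reserves is the negative of that balance.
Change in official reserves = -(-3807.9) = 3807.9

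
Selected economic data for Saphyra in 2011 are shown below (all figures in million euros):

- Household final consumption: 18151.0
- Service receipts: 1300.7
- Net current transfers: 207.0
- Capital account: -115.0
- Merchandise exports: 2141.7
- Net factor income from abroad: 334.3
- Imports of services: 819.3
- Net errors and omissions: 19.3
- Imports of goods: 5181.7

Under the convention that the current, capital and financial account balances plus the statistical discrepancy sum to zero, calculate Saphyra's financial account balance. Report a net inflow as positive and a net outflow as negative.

2113.0

Goods balance = 2141.7 - 5181.7 = -3040.0
Services balance = 1300.7 - 819.3 = 481.4
Trade balance (goods + services) = -3040.0 + 481.4 = -2558.6
Net primary income = 334.3
Net secondary income = 207.0
Current account = -2558.6 + 334.3 + 207.0 = -2017.3
Financial account = -(-2017.3 + (-115.0) + 19.3) = 2113.0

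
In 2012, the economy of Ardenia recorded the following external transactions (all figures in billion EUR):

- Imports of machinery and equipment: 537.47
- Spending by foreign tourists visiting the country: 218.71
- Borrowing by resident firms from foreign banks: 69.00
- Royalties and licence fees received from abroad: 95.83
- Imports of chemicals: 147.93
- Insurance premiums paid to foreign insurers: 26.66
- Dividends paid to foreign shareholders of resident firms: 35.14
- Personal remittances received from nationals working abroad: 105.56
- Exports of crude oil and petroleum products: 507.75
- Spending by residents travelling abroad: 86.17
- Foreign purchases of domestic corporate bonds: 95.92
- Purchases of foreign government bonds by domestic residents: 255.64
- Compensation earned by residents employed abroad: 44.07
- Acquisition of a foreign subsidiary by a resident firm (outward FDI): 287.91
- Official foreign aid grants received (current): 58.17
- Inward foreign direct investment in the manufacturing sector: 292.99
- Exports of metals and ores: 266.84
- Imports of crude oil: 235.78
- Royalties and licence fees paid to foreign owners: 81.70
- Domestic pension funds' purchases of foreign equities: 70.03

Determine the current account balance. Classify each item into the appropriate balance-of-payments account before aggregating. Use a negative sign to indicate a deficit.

146.08

Goods: -235.78 - 537.47 + 507.75 - 147.93 + 266.84 = -146.59
Services: -26.66 + 218.71 - 86.17 - 81.70 + 95.83 = 120.01
Primary income: 44.07 - 35.14 = 8.93
Secondary income: 105.56 + 58.17 = 163.73
Current account = (-146.59) + 120.01 + 8.93 + 163.73 = 146.08
(Excluded from the current account — financial account: borrowing by resident firms from foreign banks 69.00, foreign purchases of domestic corporate bonds 95.92, purchases of foreign government bonds by domestic residents 255.64, acquisition of a foreign subsidiary by a resident firm (outward FDI) 287.91, inward foreign direct investment in the manufacturing sector 292.99, domestic pension funds' purchases of foreign equities 70.03.)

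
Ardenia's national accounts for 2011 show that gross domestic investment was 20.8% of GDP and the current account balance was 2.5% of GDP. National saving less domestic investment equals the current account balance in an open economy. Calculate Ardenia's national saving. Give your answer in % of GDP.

S - I = CA (net lending to the rest of the world).
S = I + CA = 20.8 + 2.5 = 23.3

23.3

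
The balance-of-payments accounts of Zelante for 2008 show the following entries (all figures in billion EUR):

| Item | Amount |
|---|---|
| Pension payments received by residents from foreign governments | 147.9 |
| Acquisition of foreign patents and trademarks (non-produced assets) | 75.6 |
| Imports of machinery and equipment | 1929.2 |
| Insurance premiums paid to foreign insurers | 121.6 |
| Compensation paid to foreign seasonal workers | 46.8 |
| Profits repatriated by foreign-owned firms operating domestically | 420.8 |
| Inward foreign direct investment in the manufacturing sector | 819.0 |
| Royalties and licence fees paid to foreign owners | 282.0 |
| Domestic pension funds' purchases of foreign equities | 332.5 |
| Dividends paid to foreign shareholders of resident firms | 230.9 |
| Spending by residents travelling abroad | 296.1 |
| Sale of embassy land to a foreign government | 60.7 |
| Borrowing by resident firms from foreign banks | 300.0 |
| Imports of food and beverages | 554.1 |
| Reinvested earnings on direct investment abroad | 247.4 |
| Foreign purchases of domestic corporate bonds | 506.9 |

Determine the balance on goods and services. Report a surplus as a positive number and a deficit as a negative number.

Goods: -554.1 - 1929.2 = -2483.3
Services: -121.6 - 282.0 - 296.1 = -699.7
Trade balance = -2483.3 + (-699.7) = -3183.0
(Excluded from the trade balance — secondary income: pension payments received by residents from foreign governments 147.9; capital account: acquisition of foreign patents and trademarks (non-produced assets) 75.6, sale of embassy land to a foreign government 60.7; primary income: compensation paid to foreign seasonal workers 46.8, profits repatriated by foreign-owned firms operating domestically 420.8, dividends paid to foreign shareholders of resident firms 230.9, reinvested earnings on direct investment abroad 247.4; financial account: inward foreign direct investment in the manufacturing sector 819.0, domestic pension funds' purchases of foreign equities 332.5, borrowing by resident firms from foreign banks 300.0, foreign purchases of domestic corporate bonds 506.9.)

-3183.0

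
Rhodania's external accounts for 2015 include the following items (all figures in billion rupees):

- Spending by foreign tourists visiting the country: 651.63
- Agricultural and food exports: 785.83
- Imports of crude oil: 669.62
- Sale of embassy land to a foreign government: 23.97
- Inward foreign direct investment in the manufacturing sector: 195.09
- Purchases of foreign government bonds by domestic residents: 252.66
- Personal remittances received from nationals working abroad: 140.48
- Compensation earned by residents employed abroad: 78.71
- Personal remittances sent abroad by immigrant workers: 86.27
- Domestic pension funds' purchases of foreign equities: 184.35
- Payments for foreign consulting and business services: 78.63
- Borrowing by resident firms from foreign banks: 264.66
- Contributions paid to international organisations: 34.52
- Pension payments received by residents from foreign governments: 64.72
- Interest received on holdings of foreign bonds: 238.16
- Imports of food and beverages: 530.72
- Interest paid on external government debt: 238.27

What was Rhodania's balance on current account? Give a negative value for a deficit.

321.50

Goods: -530.72 + 785.83 - 669.62 = -414.51
Services: 651.63 - 78.63 = 573.00
Primary income: -238.27 + 238.16 + 78.71 = 78.60
Secondary income: -86.27 - 34.52 + 64.72 + 140.48 = 84.41
Current account = (-414.51) + 573.00 + 78.60 + 84.41 = 321.50
(Excluded from the current account — capital account: sale of embassy land to a foreign government 23.97; financial account: inward foreign direct investment in the manufacturing sector 195.09, purchases of foreign government bonds by domestic residents 252.66, domestic pension funds' purchases of foreign equities 184.35, borrowing by resident firms from foreign banks 264.66.)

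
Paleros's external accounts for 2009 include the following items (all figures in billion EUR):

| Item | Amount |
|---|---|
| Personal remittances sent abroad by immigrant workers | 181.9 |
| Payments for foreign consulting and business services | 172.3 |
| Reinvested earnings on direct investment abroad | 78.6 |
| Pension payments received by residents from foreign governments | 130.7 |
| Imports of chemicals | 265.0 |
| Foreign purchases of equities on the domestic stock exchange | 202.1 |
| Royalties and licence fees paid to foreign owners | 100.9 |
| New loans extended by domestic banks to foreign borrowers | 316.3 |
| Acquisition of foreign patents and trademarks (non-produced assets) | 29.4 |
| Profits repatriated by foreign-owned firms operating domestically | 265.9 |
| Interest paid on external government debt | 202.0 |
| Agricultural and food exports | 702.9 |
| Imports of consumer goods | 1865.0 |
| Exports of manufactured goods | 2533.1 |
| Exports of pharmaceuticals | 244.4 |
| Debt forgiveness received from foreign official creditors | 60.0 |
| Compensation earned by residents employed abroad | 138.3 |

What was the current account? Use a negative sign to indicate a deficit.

Goods: 702.9 + 2533.1 - 265.0 - 1865.0 + 244.4 = 1350.4
Services: -100.9 - 172.3 = -273.2
Primary income: 78.6 - 202.0 + 138.3 - 265.9 = -251.0
Secondary income: 130.7 - 181.9 = -51.2
Current account = 1350.4 + (-273.2) + (-251.0) + (-51.2) = 775.0
(Excluded from the current account — financial account: foreign purchases of equities on the domestic stock exchange 202.1, new loans extended by domestic banks to foreign borrowers 316.3; capital account: acquisition of foreign patents and trademarks (non-produced assets) 29.4, debt forgiveness received from foreign official creditors 60.0.)

775.0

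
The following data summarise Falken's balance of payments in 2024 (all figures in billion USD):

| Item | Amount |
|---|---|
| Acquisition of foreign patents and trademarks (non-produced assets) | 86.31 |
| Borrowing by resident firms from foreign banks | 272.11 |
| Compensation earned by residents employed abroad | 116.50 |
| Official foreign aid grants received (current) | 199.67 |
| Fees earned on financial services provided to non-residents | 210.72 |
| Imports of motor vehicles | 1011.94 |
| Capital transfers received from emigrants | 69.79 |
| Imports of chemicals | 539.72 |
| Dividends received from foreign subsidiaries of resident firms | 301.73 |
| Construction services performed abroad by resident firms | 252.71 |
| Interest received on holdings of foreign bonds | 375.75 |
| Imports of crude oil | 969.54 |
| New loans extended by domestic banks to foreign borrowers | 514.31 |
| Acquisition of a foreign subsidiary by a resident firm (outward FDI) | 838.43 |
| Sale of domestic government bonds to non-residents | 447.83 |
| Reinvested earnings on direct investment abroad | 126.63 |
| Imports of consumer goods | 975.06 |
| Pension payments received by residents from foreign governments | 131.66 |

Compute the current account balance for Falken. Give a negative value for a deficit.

-1780.89

Goods: -969.54 - 1011.94 - 539.72 - 975.06 = -3496.26
Services: 252.71 + 210.72 = 463.43
Primary income: 116.50 + 301.73 + 126.63 + 375.75 = 920.61
Secondary income: 131.66 + 199.67 = 331.33
Current account = (-3496.26) + 463.43 + 920.61 + 331.33 = -1780.89
(Excluded from the current account — capital account: acquisition of foreign patents and trademarks (non-produced assets) 86.31, capital transfers received from emigrants 69.79; financial account: borrowing by resident firms from foreign banks 272.11, new loans extended by domestic banks to foreign borrowers 514.31, acquisition of a foreign subsidiary by a resident firm (outward FDI) 838.43, sale of domestic government bonds to non-residents 447.83.)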